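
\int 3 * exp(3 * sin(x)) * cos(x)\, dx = exp(3*sin(x)) + C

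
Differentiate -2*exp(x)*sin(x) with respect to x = -2*sqrt(2)*exp(x)*sin(x + pi/4)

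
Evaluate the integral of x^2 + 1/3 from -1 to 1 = 4/3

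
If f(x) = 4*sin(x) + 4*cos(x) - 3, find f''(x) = -4*sin(x) - 4*cos(x)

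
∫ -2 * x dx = -x^2 + C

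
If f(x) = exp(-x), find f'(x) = -exp(-x)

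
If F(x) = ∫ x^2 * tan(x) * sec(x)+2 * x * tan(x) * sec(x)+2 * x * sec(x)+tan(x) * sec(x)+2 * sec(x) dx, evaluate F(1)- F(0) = -1 + 4*sec(1)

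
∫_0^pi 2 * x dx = pi^2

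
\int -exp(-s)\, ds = exp(-s) + C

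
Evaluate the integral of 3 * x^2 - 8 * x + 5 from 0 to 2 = 2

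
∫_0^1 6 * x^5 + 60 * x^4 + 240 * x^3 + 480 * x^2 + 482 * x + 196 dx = 670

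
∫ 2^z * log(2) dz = 2^z + C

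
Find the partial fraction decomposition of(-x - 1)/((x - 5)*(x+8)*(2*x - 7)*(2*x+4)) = 6/(253*(2*x - 7)) - 7/(3588*(x + 8)) + 1/(924*(x + 2)) - 1/(91*(x - 5))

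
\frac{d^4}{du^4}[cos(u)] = cos(u)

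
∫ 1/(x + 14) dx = log(x/2 + 7) + C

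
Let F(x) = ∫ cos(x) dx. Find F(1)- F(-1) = 2*sin(1)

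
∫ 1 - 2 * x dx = -x^2 + x + C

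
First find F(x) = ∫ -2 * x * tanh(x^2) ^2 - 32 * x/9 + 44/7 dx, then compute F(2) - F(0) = tanh(4) + 92/63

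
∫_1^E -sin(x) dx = cos(E) - cos(1)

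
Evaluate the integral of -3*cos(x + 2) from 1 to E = 3*sin(3) - 3*sin(2 + E)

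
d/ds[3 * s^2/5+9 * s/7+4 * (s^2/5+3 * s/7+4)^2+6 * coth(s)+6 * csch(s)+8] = 16*s^3/25 + 72*s^2/35 + 758*s/49 + 15 - 6*cosh(s)/sinh(s)^2 - 6/sinh(s)^2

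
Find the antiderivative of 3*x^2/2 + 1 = x^3/2 + x + C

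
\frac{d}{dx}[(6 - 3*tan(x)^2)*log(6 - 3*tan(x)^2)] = -6*(log(3 - 1/cos(x)^2) + 1 + log(3))*sin(x)/cos(x)^3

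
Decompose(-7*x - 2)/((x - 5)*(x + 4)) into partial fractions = -26/(9*(x + 4)) - 37/(9*(x - 5))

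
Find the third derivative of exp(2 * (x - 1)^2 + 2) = 64*x^3*exp(2*x^2 - 4*x + 4) - 192*x^2*exp(2*x^2 - 4*x + 4) + 240*x*exp(2*x^2 - 4*x + 4) - 112*exp(2*x^2 - 4*x + 4)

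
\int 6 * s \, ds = 3*s^2 + C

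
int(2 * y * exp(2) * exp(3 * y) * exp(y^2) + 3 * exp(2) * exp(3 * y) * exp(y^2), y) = exp(y^2 + 3*y + 2) + C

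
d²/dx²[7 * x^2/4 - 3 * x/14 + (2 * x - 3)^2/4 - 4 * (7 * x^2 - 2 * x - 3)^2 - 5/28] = -2352*x^2 + 672*x + 619/2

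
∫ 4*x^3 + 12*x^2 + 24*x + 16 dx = x^4 + 4*x^3 + 12*x^2 + 16*x + C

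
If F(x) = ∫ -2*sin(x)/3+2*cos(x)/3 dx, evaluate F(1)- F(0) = -2/3 + 2*cos(1)/3 + 2*sin(1)/3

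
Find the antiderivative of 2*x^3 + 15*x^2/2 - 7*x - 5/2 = x^4/2 + 5*x^3/2 - 7*x^2/2 - 5*x/2 + C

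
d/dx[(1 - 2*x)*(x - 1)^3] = -8*x^3 + 21*x^2 - 18*x + 5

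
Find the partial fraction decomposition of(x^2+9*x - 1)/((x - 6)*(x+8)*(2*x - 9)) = -239/(75*(2*x - 9)) - 9/(350*(x + 8)) + 89/(42*(x - 6))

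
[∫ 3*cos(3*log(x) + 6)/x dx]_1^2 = -sin(6) + sin(3*log(2) + 6)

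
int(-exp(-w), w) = exp(-w) + C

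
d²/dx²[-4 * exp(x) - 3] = -4*exp(x)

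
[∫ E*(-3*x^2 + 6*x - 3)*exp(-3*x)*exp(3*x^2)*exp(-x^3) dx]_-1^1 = 1 - exp(8)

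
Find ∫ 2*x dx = x^2 + C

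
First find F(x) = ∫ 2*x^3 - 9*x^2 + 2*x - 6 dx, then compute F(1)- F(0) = -15/2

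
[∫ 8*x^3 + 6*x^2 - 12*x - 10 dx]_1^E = 16 + (-4 + 2*E)*(1 + E)^3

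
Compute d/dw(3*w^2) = 6*w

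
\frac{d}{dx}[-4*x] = -4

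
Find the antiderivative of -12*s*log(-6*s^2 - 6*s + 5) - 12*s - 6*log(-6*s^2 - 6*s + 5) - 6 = (-6*s^2 - 6*s + 5)*log(-6*s^2 - 6*s + 5) + C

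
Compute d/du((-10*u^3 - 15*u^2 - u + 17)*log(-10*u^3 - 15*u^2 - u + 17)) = -30*u^2*log(-10*u^3 - 15*u^2 - u + 17) - 30*u^2 - 30*u*log(-10*u^3 - 15*u^2 - u + 17) - 30*u - log(-10*u^3 - 15*u^2 - u + 17) - 1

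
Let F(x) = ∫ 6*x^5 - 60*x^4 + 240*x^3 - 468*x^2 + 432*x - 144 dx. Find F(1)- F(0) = -35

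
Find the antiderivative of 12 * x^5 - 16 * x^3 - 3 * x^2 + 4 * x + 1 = 2*x^6 - 4*x^4 - x^3 + 2*x^2 + x + C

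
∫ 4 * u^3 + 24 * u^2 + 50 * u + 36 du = u^4 + 8*u^3 + 25*u^2 + 36*u + C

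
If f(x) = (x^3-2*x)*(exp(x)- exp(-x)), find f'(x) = (x^3*exp(2*x) + x^3 + 3*x^2*exp(2*x) - 3*x^2 - 2*x*exp(2*x) - 2*x - 2*exp(2*x) + 2)*exp(-x)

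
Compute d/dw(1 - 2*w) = -2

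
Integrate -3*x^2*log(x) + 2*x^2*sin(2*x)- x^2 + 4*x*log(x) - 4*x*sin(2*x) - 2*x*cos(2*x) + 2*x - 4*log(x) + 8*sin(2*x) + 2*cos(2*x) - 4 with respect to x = (x*log(x) + cos(2*x))*(-x^2 + 2*x - 4) + C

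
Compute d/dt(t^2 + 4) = 2*t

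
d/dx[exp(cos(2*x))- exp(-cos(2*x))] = (-2*exp(2*cos(2*x))*sin(2*x) - 2*sin(2*x))*exp(-cos(2*x))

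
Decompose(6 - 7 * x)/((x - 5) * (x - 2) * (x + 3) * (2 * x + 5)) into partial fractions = 188/(135*(2*x + 5)) - 27/(40*(x + 3)) + 8/(135*(x - 2)) - 29/(360*(x - 5))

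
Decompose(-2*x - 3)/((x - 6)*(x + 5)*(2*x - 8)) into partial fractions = 7/(198*(x + 5)) + 11/(36*(x - 4)) - 15/(44*(x - 6))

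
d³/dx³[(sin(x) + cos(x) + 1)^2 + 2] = -8*cos(2*x) - 2*sqrt(2)*cos(x + pi/4)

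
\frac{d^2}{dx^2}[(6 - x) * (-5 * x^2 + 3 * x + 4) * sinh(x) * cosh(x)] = 10*x^3*sinh(2*x) - 66*x^2*sinh(2*x) + 30*x^2*cosh(2*x) + 43*x*sinh(2*x) - 132*x*cosh(2*x) + 15*sinh(2*x) + 28*cosh(2*x)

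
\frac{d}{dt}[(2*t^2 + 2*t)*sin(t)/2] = t^2*cos(t) + 2*t*sin(t) + t*cos(t) + sin(t)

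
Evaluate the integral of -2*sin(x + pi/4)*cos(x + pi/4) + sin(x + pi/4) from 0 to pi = sqrt(2)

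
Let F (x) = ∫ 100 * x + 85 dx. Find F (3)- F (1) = 570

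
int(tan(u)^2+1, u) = tan(u) + C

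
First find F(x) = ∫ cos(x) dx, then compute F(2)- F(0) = sin(2)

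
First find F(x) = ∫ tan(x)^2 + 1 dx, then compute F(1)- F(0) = tan(1)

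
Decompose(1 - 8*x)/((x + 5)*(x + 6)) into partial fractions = -49/(x + 6) + 41/(x + 5)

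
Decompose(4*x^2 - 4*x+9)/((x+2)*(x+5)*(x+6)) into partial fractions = 177/(4*(x + 6)) - 43/(x + 5) + 11/(4*(x + 2))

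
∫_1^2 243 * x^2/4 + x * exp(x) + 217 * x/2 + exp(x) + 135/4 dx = -E + 2*exp(2) + 1353/4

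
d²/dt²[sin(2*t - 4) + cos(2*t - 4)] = -4*sin(2*t - 4) - 4*cos(2*t - 4)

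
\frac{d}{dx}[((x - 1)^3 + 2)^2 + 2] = 6*x^5 - 30*x^4 + 60*x^3 - 48*x^2 + 6*x + 6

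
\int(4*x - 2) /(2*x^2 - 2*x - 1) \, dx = log(4*x^2 - 4*x - 2) + C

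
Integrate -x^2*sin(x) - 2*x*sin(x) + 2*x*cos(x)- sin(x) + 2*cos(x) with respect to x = (x + 1)^2*cos(x) + C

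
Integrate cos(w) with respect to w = sin(w) + C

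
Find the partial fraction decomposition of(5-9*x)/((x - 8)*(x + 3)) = -32/(11*(x + 3)) - 67/(11*(x - 8))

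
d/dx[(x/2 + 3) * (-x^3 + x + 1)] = -2*x^3 - 9*x^2 + x + 7/2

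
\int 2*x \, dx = x^2 + C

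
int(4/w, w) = 4*log(w) + C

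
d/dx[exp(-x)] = -exp(-x)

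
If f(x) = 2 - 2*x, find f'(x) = -2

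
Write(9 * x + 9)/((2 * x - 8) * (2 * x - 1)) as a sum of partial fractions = -27/(14*(2*x - 1)) + 45/(14*(x - 4))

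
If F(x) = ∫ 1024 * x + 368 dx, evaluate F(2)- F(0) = 2784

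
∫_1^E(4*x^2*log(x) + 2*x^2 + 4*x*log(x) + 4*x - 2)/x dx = -4 + 2*(1 + E)^2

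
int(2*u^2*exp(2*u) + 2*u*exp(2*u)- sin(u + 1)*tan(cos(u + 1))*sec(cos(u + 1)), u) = u^2*exp(2*u) + sec(cos(u + 1)) + C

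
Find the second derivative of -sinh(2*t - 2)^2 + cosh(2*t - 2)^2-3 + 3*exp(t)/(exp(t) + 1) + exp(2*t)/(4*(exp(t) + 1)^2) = (-7*exp(3*t) + 2*exp(2*t) + 6*exp(t))/(2*exp(4*t) + 8*exp(3*t) + 12*exp(2*t) + 8*exp(t) + 2)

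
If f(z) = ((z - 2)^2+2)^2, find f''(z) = 12*z^2 - 48*z + 56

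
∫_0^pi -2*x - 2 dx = 1 - (1 + pi)^2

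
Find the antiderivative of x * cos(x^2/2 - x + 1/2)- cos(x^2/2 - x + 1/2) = sin((x - 1)^2/2) + C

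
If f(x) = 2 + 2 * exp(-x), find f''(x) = 2*exp(-x)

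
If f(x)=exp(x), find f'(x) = exp(x)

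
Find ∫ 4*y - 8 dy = 2*y^2 - 8*y + C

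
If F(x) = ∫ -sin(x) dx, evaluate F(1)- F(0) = -1 + cos(1)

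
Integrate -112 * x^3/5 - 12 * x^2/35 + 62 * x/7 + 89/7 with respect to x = -28*x^4/5 - 4*x^3/35 + 31*x^2/7 + 89*x/7 + C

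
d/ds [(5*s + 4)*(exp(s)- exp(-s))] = (5*s*exp(2*s) + 5*s + 9*exp(2*s) - 1)*exp(-s)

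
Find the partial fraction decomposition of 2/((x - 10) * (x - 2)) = -1/(4*(x - 2)) + 1/(4*(x - 10))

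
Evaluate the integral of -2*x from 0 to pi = -pi^2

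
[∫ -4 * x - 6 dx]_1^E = -6*E - 2*exp(2) + 8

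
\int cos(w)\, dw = sin(w) + C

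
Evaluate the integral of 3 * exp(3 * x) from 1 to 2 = -exp(3) + exp(6)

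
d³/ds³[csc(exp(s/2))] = (exp(3*s/2)*cos(exp(s/2))/sin(exp(s/2)) - 6*exp(3*s/2)*cos(exp(s/2))/sin(exp(s/2))^3 - exp(s/2)*cos(exp(s/2))/sin(exp(s/2)) - 3*exp(s) + 6*exp(s)/sin(exp(s/2))^2)/(8*sin(exp(s/2)))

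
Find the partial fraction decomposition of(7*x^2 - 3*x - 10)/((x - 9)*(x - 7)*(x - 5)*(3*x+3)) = 25/(24*(x - 5)) - 13/(4*(x - 7)) + 53/(24*(x - 9))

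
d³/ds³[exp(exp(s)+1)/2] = exp(s + exp(s) + 1)/2 + 3*exp(2*s + exp(s) + 1)/2 + exp(3*s + exp(s) + 1)/2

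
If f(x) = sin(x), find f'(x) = cos(x)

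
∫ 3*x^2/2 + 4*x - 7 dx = x^3/2 + 2*x^2 - 7*x + C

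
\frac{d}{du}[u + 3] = 1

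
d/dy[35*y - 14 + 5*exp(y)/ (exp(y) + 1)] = (35*exp(2*y) + 75*exp(y) + 35)/(exp(2*y) + 2*exp(y) + 1)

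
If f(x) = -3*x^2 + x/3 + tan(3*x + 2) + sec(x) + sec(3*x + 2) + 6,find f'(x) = -6*x + tan(x)*sec(x) + 3*tan(3*x + 2)^2 + 3*tan(3*x + 2)*sec(3*x + 2) + 10/3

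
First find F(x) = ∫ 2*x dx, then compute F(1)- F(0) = 1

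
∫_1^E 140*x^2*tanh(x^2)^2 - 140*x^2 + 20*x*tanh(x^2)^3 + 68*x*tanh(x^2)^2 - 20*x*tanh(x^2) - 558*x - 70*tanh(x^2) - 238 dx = -5*(tanh(exp(2)) + 3 + 7*E)^2 - 28*E - 4*tanh(exp(2)) + 4*tanh(1) + 28 + 5*(tanh(1) + 10)^2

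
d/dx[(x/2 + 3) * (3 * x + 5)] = 3*x + 23/2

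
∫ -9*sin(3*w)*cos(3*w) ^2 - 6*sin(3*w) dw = (cos(3*w)^2 + 2)*cos(3*w) + C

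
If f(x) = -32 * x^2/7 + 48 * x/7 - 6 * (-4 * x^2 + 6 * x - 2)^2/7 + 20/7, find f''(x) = -1152*x^2/7 + 1728*x/7 - 688/7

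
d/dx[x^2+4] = 2*x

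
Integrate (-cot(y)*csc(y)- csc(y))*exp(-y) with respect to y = exp(-y)*csc(y) + C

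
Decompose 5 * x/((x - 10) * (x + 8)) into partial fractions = 20/(9*(x + 8)) + 25/(9*(x - 10))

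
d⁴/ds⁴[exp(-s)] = exp(-s)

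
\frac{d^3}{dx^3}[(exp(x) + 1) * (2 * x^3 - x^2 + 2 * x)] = 2*x^3*exp(x) + 17*x^2*exp(x) + 32*x*exp(x) + 12*exp(x) + 12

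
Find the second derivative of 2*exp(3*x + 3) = 18*exp(3*x + 3)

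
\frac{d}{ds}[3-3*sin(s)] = -3*cos(s)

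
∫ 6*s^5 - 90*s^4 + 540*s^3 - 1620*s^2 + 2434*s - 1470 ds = s^6 - 18*s^5 + 135*s^4 - 540*s^3 + 1217*s^2 - 1470*s + C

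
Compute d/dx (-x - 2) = -1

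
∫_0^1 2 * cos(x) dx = 2*sin(1)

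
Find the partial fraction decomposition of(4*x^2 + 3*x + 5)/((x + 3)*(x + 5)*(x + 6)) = 131/(3*(x + 6)) - 45/(x + 5) + 16/(3*(x + 3))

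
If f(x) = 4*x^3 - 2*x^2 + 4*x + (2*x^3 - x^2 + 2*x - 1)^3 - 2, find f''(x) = 576*x^7 - 672*x^6 + 1260*x^5 - 1110*x^4 + 840*x^3 - 468*x^2 + 180*x - 34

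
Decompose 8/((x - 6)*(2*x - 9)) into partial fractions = -16/(3*(2*x - 9)) + 8/(3*(x - 6))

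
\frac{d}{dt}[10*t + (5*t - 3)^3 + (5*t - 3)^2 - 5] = 375*t^2 - 400*t + 115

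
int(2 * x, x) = x^2 + C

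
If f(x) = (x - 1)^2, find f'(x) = 2*x - 2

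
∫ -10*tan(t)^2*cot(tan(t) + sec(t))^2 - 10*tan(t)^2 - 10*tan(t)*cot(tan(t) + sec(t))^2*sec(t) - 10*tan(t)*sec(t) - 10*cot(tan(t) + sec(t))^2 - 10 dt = 10*cot(tan(t) + sec(t)) + C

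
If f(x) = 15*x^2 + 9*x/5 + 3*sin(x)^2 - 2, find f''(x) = 36 - 12*sin(x)^2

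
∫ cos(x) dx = sin(x) + C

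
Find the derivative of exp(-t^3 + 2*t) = -3*t^2*exp(-t^3 + 2*t) + 2*exp(-t^3 + 2*t)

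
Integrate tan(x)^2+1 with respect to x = tan(x) + C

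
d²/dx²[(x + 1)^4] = 12*x^2 + 24*x + 12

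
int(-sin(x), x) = cos(x) + C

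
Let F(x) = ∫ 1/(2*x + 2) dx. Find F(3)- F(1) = log(2)/2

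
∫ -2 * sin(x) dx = 2*cos(x) + C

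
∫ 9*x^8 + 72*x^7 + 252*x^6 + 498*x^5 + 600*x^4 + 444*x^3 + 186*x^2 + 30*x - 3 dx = x^9 + 9*x^8 + 36*x^7 + 83*x^6 + 120*x^5 + 111*x^4 + 62*x^3 + 15*x^2 - 3*x + C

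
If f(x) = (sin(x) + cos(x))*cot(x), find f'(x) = -sqrt(2)*sin(x + pi/4) - cos(x)/sin(x)^2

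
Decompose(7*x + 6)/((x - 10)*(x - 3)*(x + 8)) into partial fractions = -25/(99*(x + 8)) - 27/(77*(x - 3)) + 38/(63*(x - 10))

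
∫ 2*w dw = w^2 + C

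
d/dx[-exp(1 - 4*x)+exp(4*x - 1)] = (4*exp(8*x - 2) + 4)*exp(1 - 4*x)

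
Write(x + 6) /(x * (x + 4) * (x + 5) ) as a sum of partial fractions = 1/(5*(x + 5)) - 1/(2*(x + 4)) + 3/(10*x)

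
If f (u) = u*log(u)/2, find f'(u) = log(u)/2 + 1/2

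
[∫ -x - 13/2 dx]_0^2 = -15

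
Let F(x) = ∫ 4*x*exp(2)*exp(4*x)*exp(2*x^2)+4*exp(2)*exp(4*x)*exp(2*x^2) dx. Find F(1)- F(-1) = -1 + exp(8)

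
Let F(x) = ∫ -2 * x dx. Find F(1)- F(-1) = 0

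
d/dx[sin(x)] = cos(x)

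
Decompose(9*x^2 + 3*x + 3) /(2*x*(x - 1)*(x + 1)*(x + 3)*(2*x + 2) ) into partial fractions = 25/(64*(x + 3)) - 3/(8*(x + 1)) + 9/(16*(x + 1)^2) + 15/(64*(x - 1)) - 1/(4*x)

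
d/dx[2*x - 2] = 2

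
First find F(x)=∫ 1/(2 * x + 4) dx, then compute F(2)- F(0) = log(2)/2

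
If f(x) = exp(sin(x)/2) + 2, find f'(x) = exp(sin(x)/2)*cos(x)/2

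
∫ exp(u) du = exp(u) + C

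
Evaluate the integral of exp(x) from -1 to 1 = E - exp(-1)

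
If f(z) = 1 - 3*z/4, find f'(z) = -3/4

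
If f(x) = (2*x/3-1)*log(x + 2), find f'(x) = (2*x*log(x + 2) + 2*x + 4*log(x + 2) - 3)/(3*x + 6)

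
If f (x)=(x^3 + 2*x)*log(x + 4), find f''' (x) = (6*x^3*log(x + 4) + 11*x^3 + 72*x^2*log(x + 4) + 108*x^2 + 288*x*log(x + 4) + 286*x + 384*log(x + 4) - 24)/(x^3 + 12*x^2 + 48*x + 64)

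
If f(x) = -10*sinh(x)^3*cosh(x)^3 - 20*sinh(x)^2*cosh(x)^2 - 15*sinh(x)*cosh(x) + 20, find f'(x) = -15*(cosh(2*x) - 1)^2*cosh(2*x)/2 - 10*sinh(4*x) - 15*cosh(4*x)/2 - 15/2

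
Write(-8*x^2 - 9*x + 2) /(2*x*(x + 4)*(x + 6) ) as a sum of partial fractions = -29/(3*(x + 6)) + 45/(8*(x + 4)) + 1/(24*x)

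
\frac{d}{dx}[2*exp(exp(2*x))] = 4*exp(2*x + exp(2*x))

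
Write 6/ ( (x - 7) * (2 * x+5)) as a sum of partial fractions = -12/(19*(2*x + 5)) + 6/(19*(x - 7))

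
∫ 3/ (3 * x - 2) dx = log(2 - 3*x) + C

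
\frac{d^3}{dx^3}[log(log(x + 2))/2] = (2*log(x + 2)^2 + 3*log(x + 2) + 2)/(2*x^3*log(x + 2)^3 + 12*x^2*log(x + 2)^3 + 24*x*log(x + 2)^3 + 16*log(x + 2)^3)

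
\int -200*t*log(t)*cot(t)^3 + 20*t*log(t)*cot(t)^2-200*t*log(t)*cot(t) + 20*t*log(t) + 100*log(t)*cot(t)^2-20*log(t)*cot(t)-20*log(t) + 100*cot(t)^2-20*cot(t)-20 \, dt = 20*t*(5*cot(t)^2 - cot(t) - 1)*log(t) + C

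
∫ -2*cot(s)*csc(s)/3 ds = 2/(3*sin(s)) + C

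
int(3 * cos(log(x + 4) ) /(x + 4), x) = 3*sin(log(x + 4)) + C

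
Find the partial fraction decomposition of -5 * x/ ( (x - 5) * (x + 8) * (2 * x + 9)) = -90/(133*(2*x + 9)) + 40/(91*(x + 8)) - 25/(247*(x - 5))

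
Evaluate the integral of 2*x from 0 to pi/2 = pi^2/4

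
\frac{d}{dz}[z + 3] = 1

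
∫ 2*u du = u^2 + C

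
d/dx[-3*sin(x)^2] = -3*sin(2*x)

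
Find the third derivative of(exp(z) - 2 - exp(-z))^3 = (27*exp(6*z) - 48*exp(5*z) + 9*exp(4*z) + 9*exp(2*z) + 48*exp(z) + 27)*exp(-3*z)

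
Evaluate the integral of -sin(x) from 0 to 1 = -1 + cos(1)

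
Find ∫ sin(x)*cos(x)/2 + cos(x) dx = (sin(x) + 2)^2/4 + C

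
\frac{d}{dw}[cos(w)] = -sin(w)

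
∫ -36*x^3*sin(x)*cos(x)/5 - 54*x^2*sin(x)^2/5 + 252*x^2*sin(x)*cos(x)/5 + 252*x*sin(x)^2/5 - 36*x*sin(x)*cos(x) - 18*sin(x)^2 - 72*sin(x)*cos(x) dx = 18*(x - 2)*(-x^2 + 5*x + 5)*sin(x)^2/5 + C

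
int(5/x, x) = 5*log(2*x) + C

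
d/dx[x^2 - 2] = 2*x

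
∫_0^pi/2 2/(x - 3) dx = -log(18) + log(2*(-3 + pi/2)^2)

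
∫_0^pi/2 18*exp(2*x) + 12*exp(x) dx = -25 + (2 + 3*exp(pi/2))^2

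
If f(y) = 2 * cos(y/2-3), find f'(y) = -sin(y/2 - 3)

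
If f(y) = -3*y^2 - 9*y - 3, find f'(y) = -6*y - 9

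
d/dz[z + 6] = 1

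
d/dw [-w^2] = -2*w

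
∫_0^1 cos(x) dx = sin(1)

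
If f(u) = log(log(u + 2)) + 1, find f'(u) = 1/(u*log(u + 2) + 2*log(u + 2))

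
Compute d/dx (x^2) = 2*x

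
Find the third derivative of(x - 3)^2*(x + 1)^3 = 60*x^2 - 72*x - 36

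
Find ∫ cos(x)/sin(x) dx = log(9*sin(x)) + C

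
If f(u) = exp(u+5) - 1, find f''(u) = exp(u + 5)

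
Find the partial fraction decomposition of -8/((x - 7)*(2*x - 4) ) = 4/(5*(x - 2)) - 4/(5*(x - 7))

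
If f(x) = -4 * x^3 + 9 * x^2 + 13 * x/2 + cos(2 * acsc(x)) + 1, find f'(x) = (-24*x^4*sqrt(1 - 1/x^2) + 36*x^3*sqrt(1 - 1/x^2) + 13*x^2*sqrt(1 - 1/x^2) + 4*sin(2*acsc(x)))/(2*x^2*sqrt(1 - 1/x^2))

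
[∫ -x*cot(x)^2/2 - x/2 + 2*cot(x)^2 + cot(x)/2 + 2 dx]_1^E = 3*cot(1)/2 + (-2 + E/2)*cot(E)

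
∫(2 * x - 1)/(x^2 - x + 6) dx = log(x^2 - x + 6) + C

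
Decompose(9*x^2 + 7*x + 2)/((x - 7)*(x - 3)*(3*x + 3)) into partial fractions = 1/(24*(x + 1)) - 13/(6*(x - 3)) + 41/(8*(x - 7))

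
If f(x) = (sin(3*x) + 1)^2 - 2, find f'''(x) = -108*sin(6*x) - 54*cos(3*x)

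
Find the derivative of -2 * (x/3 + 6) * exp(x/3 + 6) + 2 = -2*x*exp(x/3 + 6)/9 - 14*exp(x/3 + 6)/3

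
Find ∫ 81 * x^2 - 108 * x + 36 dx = 27*x^3 - 54*x^2 + 36*x + C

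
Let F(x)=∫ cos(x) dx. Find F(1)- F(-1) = 2*sin(1)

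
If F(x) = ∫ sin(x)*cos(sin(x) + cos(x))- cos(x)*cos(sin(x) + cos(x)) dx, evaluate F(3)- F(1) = -sin(cos(3) + sin(3)) + sin(cos(1) + sin(1))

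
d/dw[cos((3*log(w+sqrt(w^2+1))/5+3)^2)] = -18*(w*log(w + sqrt(w^2 + 1)) + 5*w + sqrt(w^2 + 1)*log(w + sqrt(w^2 + 1)) + 5*sqrt(w^2 + 1))*sin(9*log(w + sqrt(w^2 + 1))^2/25 + 18*log(w + sqrt(w^2 + 1))/5 + 9)/(25*w^2 + 25*w*sqrt(w^2 + 1) + 25)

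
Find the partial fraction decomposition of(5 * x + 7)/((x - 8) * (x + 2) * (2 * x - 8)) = -1/(40*(x + 2)) - 9/(16*(x - 4)) + 47/(80*(x - 8))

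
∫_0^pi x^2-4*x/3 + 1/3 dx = pi*(-1 + pi)^2/3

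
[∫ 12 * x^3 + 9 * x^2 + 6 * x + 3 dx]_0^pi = 3*pi*(1 + pi + pi^2 + pi^3)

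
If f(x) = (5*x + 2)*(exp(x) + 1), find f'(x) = 5*x*exp(x) + 7*exp(x) + 5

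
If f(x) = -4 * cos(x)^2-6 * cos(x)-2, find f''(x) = 6*cos(x) + 8*cos(2*x)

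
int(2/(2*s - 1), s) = log(8*s - 4) + C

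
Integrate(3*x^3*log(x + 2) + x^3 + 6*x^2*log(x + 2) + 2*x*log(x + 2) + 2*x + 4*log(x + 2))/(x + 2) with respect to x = x*(x^2 + 2)*log(x + 2) + C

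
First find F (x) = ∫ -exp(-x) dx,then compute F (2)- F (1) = -exp(-1) + exp(-2)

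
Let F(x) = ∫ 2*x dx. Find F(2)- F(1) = 3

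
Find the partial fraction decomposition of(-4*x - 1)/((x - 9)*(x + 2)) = -7/(11*(x + 2)) - 37/(11*(x - 9))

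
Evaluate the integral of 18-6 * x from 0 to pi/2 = 27 - 3*(-3 + pi/2)^2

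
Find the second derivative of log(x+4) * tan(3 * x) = (18*x^2*log(x + 4)*sin(3*x)/cos(3*x)^3 + 144*x*log(x + 4)*sin(3*x)/cos(3*x)^3 + 6*x/cos(3*x)^2 + 288*log(x + 4)*sin(3*x)/cos(3*x)^3 - tan(3*x) + 24/cos(3*x)^2)/(x^2 + 8*x + 16)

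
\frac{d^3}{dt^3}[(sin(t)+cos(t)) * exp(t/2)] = -(9*sin(t) + 13*cos(t))*exp(t/2)/8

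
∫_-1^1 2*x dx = 0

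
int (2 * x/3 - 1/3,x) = x^2/3 - x/3 + C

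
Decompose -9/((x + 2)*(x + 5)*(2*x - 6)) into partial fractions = -3/(16*(x + 5)) + 3/(10*(x + 2)) - 9/(80*(x - 3))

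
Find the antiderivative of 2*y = y^2 + C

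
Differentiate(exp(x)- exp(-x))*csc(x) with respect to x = sqrt(2)*(-exp(2*x)*cos(x + pi/4) + sin(x + pi/4))*exp(-x)/sin(x)^2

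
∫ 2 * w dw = w^2 + C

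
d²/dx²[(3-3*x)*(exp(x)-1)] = -3*x*exp(x) - 3*exp(x)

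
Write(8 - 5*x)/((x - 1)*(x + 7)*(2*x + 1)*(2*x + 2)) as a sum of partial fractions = -14/(13*(2*x + 1)) - 43/(1248*(x + 7)) + 13/(24*(x + 1)) + 1/(32*(x - 1))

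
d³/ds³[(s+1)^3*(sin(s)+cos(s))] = s^3*sin(s) - s^3*cos(s) - 6*s^2*sin(s) - 12*s^2*cos(s) - 33*s*sin(s) - 3*s*cos(s) - 20*sin(s) + 14*cos(s)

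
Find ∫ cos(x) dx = sin(x) + C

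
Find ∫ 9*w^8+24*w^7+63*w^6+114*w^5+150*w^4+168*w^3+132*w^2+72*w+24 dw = w^9 + 3*w^8 + 9*w^7 + 19*w^6 + 30*w^5 + 42*w^4 + 44*w^3 + 36*w^2 + 24*w + C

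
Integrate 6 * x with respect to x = 3*x^2 + C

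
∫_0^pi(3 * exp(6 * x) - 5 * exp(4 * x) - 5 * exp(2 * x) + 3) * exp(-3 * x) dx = -2*exp(pi) + 2*exp(-pi) + (-exp(-pi) + exp(pi))^3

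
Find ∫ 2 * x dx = x^2 + C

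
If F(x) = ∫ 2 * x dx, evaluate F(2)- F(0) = 4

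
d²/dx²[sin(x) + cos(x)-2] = -sin(x) - cos(x)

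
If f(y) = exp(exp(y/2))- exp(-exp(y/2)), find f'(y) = (exp(y/2) + exp(y/2 + 2*exp(y/2)))*exp(-exp(y/2))/2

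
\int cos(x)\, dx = sin(x) + C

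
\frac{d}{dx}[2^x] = 2^x*log(2)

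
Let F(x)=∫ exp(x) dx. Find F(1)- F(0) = -1 + E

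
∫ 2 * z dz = z^2 + C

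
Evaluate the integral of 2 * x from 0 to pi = pi^2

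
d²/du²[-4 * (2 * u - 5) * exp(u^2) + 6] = -32*u^3*exp(u^2) + 80*u^2*exp(u^2) - 48*u*exp(u^2) + 40*exp(u^2)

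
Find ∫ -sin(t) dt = cos(t) + C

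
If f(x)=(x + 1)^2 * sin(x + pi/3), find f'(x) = x^2*cos(x + pi/3) + 2*x*sin(x + pi/3) + 2*x*cos(x + pi/3) + 2*sin(x + pi/3) + cos(x + pi/3)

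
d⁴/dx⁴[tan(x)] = 24*tan(x)^5 + 40*tan(x)^3 + 16*tan(x)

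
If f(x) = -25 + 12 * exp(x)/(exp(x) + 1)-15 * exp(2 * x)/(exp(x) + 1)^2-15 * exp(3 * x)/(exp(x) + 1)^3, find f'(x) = (-63*exp(3*x) - 6*exp(2*x) + 12*exp(x))/(exp(4*x) + 4*exp(3*x) + 6*exp(2*x) + 4*exp(x) + 1)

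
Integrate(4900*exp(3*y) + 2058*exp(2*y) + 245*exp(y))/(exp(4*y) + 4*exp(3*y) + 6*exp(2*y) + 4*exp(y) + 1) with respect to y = (2088*exp(3*y) + 1364*exp(2*y) + 335*exp(y) + 30)/(exp(3*y) + 3*exp(2*y) + 3*exp(y) + 1) + C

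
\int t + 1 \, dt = t^2/2 + t + C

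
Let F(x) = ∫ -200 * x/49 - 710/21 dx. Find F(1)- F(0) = -5270/147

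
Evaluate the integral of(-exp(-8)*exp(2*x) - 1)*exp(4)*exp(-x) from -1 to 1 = -exp(5) - exp(-3) + exp(-5) + exp(3)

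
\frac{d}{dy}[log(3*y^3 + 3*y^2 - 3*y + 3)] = (3*y^2 + 2*y - 1)/(y^3 + y^2 - y + 1)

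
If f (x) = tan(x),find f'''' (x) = 24*tan(x)^5 + 40*tan(x)^3 + 16*tan(x)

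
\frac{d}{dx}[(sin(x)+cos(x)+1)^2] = 2*cos(2*x) + 2*sqrt(2)*cos(x + pi/4)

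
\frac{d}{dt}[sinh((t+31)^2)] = 2*(t + 31)*cosh(t^2 + 62*t + 961)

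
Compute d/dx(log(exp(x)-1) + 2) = exp(x)/(exp(x) - 1)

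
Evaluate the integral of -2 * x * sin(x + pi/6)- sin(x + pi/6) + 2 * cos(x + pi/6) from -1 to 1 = -sin(1) + 2*sqrt(3)*cos(1)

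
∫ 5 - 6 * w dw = -3*w^2 + 5*w + C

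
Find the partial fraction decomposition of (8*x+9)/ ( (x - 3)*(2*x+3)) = 2/(3*(2*x + 3)) + 11/(3*(x - 3))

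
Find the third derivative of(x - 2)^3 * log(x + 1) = (6*x^3*log(x + 1) + 11*x^3 + 18*x^2*log(x + 1) + 15*x^2 + 18*x*log(x + 1) - 30*x + 6*log(x + 1) - 88)/(x^3 + 3*x^2 + 3*x + 1)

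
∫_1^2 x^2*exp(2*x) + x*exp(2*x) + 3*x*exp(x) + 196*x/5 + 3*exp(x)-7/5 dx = -3*E + 11*exp(2)/2 + 287/5 + 2*exp(4)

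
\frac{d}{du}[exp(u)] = exp(u)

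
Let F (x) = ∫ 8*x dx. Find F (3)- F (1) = 32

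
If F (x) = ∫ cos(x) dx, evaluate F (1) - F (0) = sin(1)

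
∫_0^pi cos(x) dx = 0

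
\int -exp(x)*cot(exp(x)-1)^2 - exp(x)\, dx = cot(exp(x) - 1) + C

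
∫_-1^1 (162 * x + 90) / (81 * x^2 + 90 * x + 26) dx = -log(17) + log(197)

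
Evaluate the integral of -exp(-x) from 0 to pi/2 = -1 + exp(-pi/2)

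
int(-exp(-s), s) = exp(-s) + C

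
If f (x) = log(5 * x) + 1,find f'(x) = 1/x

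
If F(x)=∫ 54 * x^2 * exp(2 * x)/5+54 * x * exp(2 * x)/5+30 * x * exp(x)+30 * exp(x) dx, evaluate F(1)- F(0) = -15 + 12*E + 3*(5 + 3*E)^2/5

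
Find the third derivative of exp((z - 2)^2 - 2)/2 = 4*z^3*exp(z^2 - 4*z + 2) - 24*z^2*exp(z^2 - 4*z + 2) + 54*z*exp(z^2 - 4*z + 2) - 44*exp(z^2 - 4*z + 2)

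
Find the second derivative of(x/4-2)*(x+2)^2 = 3*x/2 - 2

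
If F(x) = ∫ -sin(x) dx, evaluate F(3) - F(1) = cos(3) - cos(1)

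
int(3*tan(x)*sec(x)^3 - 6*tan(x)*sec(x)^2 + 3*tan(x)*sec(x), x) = (sec(x) - 1)^3 + C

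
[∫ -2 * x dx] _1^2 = -3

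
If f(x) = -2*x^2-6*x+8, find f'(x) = -4*x - 6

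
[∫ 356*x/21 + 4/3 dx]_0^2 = 256/7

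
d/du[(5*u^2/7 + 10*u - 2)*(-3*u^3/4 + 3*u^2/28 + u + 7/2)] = -75*u^4/28 - 1455*u^3/49 + 69*u^2/7 + 172*u/7 + 33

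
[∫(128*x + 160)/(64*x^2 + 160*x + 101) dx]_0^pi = -log(101) + log(1 + (-8*pi - 10)^2)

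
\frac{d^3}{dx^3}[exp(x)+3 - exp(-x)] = (exp(2*x) + 1)*exp(-x)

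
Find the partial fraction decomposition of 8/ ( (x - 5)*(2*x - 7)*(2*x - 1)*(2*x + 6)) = 8/(189*(2*x - 1)) - 8/(117*(2*x - 7)) - 1/(182*(x + 3)) + 1/(54*(x - 5))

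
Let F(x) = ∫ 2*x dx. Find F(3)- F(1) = 8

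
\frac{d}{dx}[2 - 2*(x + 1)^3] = -6*x^2 - 12*x - 6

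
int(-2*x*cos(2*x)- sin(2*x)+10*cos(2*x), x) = (5 - x)*sin(2*x) + C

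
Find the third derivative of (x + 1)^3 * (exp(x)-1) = x^3*exp(x) + 12*x^2*exp(x) + 39*x*exp(x) + 34*exp(x) - 6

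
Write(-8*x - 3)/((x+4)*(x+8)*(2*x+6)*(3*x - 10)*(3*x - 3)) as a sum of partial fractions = -801/(198968*(3*x - 10)) + 61/(36720*(x + 8)) - 29/(2640*(x + 4)) + 7/(760*(x + 3)) + 11/(7560*(x - 1))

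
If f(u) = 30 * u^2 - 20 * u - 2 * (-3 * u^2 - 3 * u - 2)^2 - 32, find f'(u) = -72*u^3 - 108*u^2 - 24*u - 44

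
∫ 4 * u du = 2*u^2 + C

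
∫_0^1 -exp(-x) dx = -1 + exp(-1)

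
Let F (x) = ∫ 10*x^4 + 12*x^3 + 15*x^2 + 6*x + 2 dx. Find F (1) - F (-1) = 18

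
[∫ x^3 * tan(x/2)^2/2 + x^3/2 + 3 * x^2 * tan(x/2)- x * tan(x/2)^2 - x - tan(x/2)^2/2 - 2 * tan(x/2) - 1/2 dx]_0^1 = -2*tan(1/2)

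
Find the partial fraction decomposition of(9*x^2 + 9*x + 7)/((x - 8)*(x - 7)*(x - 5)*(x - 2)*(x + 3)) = 61/(4400*(x + 3)) - 61/(450*(x - 2)) + 277/(144*(x - 5)) - 511/(100*(x - 7)) + 655/(198*(x - 8))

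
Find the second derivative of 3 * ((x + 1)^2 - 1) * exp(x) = 3*x^2*exp(x) + 18*x*exp(x) + 18*exp(x)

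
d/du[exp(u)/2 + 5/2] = exp(u)/2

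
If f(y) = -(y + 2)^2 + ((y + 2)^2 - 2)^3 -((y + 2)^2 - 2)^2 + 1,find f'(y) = 6*y^5 + 60*y^4 + 212*y^3 + 312*y^2 + 174*y + 28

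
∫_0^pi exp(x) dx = -1 + exp(pi)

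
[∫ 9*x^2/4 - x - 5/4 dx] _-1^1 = -1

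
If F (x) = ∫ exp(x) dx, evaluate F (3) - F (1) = -E + exp(3)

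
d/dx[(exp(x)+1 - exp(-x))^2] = (2*exp(4*x) + 2*exp(3*x) + 2*exp(x) - 2)*exp(-2*x)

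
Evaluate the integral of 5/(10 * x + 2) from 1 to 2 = -log(6)/2 + log(11)/2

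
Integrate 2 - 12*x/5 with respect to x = -6*x^2/5 + 2*x + C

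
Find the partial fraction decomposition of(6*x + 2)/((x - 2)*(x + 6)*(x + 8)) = -23/(10*(x + 8)) + 17/(8*(x + 6)) + 7/(40*(x - 2))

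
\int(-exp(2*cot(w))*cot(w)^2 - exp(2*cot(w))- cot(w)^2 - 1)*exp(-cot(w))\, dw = exp(cot(w)) - exp(-cot(w)) + C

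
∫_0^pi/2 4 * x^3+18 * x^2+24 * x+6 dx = 5 + (1 + (pi/2 + 2)^2)*(-1 + pi^2/4 + pi)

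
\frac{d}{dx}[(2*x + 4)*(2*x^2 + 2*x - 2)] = 12*x^2 + 24*x + 4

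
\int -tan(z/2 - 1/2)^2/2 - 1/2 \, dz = -tan(z/2 - 1/2) + C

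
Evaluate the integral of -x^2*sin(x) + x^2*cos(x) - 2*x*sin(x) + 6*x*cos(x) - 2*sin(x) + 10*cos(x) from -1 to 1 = 8*cos(1) + 14*sin(1)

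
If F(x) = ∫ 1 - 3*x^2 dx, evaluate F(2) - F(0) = -6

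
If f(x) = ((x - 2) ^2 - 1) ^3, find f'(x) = 6*x^5 - 60*x^4 + 228*x^3 - 408*x^2 + 342*x - 108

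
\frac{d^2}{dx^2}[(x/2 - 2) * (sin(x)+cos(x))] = -x*sin(x)/2 - x*cos(x)/2 + sin(x) + 3*cos(x)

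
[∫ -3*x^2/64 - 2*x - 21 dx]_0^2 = -369/8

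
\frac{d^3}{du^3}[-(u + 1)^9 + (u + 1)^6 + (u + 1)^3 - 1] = -504*u^6 - 3024*u^5 - 7560*u^4 - 9960*u^3 - 7200*u^2 - 2664*u - 378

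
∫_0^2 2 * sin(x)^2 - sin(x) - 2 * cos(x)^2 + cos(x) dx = -1 + sqrt(2)*sin(pi/4 + 2) - sin(4)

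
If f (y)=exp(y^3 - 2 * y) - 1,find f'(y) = 3*y^2*exp(y^3 - 2*y) - 2*exp(y^3 - 2*y)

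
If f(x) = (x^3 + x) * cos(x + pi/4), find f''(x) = -x^3*cos(x + pi/4) - 6*x^2*sin(x + pi/4) + 5*x*cos(x + pi/4) - 2*sin(x + pi/4)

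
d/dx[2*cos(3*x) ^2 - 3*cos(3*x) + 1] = 9*sin(3*x) - 6*sin(6*x)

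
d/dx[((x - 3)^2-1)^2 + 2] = 4*x^3 - 36*x^2 + 104*x - 96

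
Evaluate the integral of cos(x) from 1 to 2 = -sin(1) + sin(2)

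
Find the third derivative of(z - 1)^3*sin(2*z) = -8*z^3*cos(2*z) - 36*z^2*sin(2*z) + 24*z^2*cos(2*z) + 72*z*sin(2*z) + 12*z*cos(2*z) - 30*sin(2*z) - 28*cos(2*z)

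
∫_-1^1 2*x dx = 0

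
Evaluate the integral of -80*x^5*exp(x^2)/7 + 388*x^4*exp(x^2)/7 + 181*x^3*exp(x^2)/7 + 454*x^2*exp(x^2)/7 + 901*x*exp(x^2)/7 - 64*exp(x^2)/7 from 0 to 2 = -40 + 1746*exp(4)/7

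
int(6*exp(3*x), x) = 2*exp(3*x) + C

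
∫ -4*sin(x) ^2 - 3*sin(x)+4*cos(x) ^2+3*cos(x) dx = 2*sin(2*x) + 3*sqrt(2)*sin(x + pi/4) + C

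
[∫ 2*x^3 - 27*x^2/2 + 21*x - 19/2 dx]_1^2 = -2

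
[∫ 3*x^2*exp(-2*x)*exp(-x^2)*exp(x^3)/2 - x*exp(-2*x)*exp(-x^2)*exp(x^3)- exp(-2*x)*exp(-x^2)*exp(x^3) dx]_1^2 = 1/2 - exp(-2)/2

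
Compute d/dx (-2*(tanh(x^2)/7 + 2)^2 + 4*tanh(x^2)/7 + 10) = -8*x*(sinh(x^2)/cosh(x^2) + 7)/(49*cosh(x^2)^2)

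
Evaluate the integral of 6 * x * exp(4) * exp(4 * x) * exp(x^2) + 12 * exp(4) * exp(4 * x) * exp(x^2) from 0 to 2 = -3*exp(4) + 3*exp(16)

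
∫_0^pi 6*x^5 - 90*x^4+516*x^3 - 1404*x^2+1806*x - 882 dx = -343 + (-2 + (-3 + pi)^2)^3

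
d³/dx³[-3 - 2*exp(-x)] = 2*exp(-x)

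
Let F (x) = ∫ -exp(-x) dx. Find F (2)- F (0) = -1 + exp(-2)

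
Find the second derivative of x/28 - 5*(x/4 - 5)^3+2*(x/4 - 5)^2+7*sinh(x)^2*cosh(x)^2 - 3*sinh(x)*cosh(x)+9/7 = -15*x/32 + 28*(cosh(2*x) - 1)^2 - 6*sinh(2*x) + 56*cosh(2*x) - 259/8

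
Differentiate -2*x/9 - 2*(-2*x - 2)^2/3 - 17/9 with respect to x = -16*x/3 - 50/9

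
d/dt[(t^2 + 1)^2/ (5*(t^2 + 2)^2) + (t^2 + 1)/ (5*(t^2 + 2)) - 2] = (6*t^3 + 8*t)/(5*t^6 + 30*t^4 + 60*t^2 + 40)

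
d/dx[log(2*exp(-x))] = -1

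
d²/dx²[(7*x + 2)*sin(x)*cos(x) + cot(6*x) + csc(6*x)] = -14*x*sin(2*x) - 14*sin(x)^2 - 4*sin(2*x) + 14*cos(x)^2 + 72*cot(6*x)^3 + 72*cot(6*x)^2*csc(6*x) + 72*cot(6*x) + 36*csc(6*x)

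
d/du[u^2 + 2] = 2*u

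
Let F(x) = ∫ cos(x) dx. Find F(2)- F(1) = -sin(1) + sin(2)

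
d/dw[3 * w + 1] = 3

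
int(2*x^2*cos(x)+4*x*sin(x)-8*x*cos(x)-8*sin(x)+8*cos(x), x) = 2*(x - 2)^2*sin(x) + C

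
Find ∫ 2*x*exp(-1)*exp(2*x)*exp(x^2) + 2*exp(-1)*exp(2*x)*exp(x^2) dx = exp((x + 1)^2 - 2) + C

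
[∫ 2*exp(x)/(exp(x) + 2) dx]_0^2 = -2*log(3) + 2*log(2 + exp(2))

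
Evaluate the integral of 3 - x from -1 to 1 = 6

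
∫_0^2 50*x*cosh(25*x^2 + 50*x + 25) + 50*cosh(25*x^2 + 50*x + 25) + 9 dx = -sinh(25) + 18 + sinh(225)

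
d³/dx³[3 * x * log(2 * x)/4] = -3/(4*x^2)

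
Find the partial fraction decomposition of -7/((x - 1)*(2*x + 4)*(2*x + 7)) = -14/(27*(2*x + 7)) + 7/(18*(x + 2)) - 7/(54*(x - 1))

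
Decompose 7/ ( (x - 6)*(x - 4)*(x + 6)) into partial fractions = 7/(120*(x + 6)) - 7/(20*(x - 4)) + 7/(24*(x - 6))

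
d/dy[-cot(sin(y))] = cos(y)/sin(sin(y))^2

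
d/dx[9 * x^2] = 18*x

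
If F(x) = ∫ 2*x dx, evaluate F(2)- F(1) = 3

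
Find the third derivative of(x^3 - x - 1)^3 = 504*x^6 - 630*x^4 - 360*x^3 + 180*x^2 + 144*x + 12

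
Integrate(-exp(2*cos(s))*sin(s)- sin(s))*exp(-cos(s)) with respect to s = 2*sinh(cos(s)) + C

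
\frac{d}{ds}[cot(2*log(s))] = -2/(s*sin(2*log(s))^2)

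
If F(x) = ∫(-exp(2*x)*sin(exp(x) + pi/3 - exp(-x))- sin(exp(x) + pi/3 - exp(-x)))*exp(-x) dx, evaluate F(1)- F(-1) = -sqrt(3)*sin(E - exp(-1))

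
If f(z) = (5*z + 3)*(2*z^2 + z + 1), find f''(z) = 60*z + 22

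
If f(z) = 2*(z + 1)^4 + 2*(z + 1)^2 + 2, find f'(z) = 8*z^3 + 24*z^2 + 28*z + 12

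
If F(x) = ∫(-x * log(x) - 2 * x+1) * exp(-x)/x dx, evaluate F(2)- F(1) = -2*exp(-1) + (log(2) + 2)*exp(-2)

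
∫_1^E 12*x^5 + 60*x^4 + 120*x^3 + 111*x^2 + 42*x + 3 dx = -3*(1 + E)^3 - 104 + 2*(1 + E)^6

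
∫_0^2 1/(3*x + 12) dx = -log(4)/3 + log(6)/3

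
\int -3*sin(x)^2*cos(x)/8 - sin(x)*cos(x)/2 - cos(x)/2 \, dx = (-2*sin(x) + cos(x)^2 - 5)*sin(x)/8 + C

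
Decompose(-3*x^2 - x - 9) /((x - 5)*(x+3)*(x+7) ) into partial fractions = -149/(48*(x + 7)) + 33/(32*(x + 3)) - 89/(96*(x - 5))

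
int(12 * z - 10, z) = 6*z^2 - 10*z + C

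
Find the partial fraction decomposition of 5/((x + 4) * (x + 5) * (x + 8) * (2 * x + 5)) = 8/(33*(2*x + 5)) - 5/(132*(x + 8)) + 1/(3*(x + 5)) - 5/(12*(x + 4))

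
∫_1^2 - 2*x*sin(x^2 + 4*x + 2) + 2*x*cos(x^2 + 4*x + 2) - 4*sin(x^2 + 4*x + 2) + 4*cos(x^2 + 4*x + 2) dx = -cos(7) - sin(7) + cos(14) + sin(14)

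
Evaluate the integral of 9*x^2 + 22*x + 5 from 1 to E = -16 + (-1 + 3*E)*(-1 + (2 + E)^2)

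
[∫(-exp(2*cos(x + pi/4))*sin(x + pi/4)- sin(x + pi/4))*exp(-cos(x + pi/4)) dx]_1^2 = -exp(-cos(pi/4 + 2)) - exp(cos(pi/4 + 1)) + exp(cos(pi/4 + 2)) + exp(-cos(pi/4 + 1))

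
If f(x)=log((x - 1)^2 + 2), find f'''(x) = (4*x^3 - 12*x^2 - 12*x + 20)/(x^6 - 6*x^5 + 21*x^4 - 44*x^3 + 63*x^2 - 54*x + 27)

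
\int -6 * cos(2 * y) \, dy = -3*sin(2*y) + C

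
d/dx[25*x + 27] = 25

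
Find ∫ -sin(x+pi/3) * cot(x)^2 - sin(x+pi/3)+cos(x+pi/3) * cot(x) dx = sin(x + pi/3)*cot(x) + C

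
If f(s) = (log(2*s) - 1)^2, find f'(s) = (2*log(s) - 2 + 2*log(2))/s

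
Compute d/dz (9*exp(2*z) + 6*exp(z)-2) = 18*exp(2*z) + 6*exp(z)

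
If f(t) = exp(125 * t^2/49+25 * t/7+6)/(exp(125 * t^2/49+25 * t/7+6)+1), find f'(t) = (250*t*exp(125*t^2/49 + 25*t/7 + 6) + 175*exp(125*t^2/49 + 25*t/7 + 6))/(49*exp(12)*exp(50*t/7)*exp(250*t^2/49) + 98*exp(6)*exp(25*t/7)*exp(125*t^2/49) + 49)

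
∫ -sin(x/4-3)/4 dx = cos(x/4 - 3) + C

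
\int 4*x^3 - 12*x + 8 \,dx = x^4 - 6*x^2 + 8*x + C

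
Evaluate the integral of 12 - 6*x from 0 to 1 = 9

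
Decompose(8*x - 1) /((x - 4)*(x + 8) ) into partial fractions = 65/(12*(x + 8)) + 31/(12*(x - 4))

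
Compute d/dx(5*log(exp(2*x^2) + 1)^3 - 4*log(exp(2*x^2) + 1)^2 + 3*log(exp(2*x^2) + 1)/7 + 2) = (420*x*exp(2*x^2)*log(exp(2*x^2) + 1)^2 - 224*x*exp(2*x^2)*log(exp(2*x^2) + 1) + 12*x*exp(2*x^2))/(7*exp(2*x^2) + 7)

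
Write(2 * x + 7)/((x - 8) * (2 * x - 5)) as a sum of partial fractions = -24/(11*(2*x - 5)) + 23/(11*(x - 8))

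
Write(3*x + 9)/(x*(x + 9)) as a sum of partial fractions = 2/(x + 9) + 1/x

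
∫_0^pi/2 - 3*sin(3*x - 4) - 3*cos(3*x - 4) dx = -2*sin(4)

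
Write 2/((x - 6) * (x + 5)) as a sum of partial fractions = -2/(11*(x + 5)) + 2/(11*(x - 6))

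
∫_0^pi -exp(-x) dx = -1 + exp(-pi)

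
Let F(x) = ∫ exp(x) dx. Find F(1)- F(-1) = E - exp(-1)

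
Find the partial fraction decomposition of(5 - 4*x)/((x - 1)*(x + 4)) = -21/(5*(x + 4)) + 1/(5*(x - 1))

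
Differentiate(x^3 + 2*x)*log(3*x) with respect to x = 3*x^2*log(x) + x^2 + 3*x^2*log(3) + 2*log(x) + 2 + 2*log(3)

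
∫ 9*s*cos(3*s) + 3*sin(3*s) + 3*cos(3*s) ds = (3*s + 1)*sin(3*s) + C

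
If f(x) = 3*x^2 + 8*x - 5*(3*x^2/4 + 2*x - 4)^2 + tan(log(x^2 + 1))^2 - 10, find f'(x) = (-45*x^5 - 180*x^4 + 59*x^3 + 172*x^2 + 16*x*sin(log(x^2 + 1))/cos(log(x^2 + 1))^3 + 104*x + 352)/(4*x^2 + 4)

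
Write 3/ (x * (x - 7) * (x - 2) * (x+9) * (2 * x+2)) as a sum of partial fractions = 1/(8448*(x + 9)) - 1/(128*(x + 1)) - 1/(220*(x - 2)) + 3/(8960*(x - 7)) + 1/(84*x)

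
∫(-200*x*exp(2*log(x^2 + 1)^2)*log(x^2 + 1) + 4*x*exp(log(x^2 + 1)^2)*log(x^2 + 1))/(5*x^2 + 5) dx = (1 - 25*exp(log(x^2 + 1)^2))*exp(log(x^2 + 1)^2)/5 + C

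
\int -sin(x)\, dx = cos(x) + C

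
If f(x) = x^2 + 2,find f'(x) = 2*x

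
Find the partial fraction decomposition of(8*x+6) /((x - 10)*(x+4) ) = 13/(7*(x + 4)) + 43/(7*(x - 10))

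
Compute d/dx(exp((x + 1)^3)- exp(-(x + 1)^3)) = (3*x^2*exp(2*x^3 + 6*x^2 + 6*x + 2) + 3*x^2 + 6*x*exp(2*x^3 + 6*x^2 + 6*x + 2) + 6*x + 3*exp(2*x^3 + 6*x^2 + 6*x + 2) + 3)*exp(-x^3 - 3*x^2 - 3*x - 1)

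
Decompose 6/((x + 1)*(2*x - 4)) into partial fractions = -1/(x + 1) + 1/(x - 2)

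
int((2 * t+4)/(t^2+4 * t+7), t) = log((t + 2)^2 + 3) + C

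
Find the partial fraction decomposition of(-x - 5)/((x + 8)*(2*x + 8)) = -3/(8*(x + 8)) - 1/(8*(x + 4))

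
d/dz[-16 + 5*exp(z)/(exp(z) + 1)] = 5*exp(z)/(exp(2*z) + 2*exp(z) + 1)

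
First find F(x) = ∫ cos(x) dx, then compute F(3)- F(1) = -sin(1) + sin(3)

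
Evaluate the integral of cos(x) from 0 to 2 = sin(2)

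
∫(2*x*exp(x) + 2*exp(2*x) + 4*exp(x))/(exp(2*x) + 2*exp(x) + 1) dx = (2*x*exp(x) + 7*exp(x) + 5)/(exp(x) + 1) + C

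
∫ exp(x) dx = exp(x) + C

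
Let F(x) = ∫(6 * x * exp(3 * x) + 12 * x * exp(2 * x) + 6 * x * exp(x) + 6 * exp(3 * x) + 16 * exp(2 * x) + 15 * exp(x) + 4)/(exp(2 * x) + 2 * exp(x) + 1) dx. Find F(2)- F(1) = -6*E - E/(1 + E) + exp(2)/(1 + exp(2)) + 4 + 12*exp(2)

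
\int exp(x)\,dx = exp(x) + C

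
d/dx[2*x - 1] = 2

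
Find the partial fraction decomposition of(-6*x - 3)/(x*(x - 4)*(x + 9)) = 17/(39*(x + 9)) - 27/(52*(x - 4)) + 1/(12*x)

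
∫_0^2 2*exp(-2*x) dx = (-exp(-2) + exp(2))*exp(-2)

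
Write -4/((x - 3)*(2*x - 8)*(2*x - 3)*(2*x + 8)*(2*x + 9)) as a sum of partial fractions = -2/(765*(2*x + 9)) - 2/(495*(2*x - 3)) + 1/(616*(x + 4)) + 1/(315*(x - 3)) - 1/(680*(x - 4))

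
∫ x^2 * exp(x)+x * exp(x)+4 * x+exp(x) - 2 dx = (exp(x) + 2)*(x^2 - x + 2) + C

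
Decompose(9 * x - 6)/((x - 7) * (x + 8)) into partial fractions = 26/(5*(x + 8)) + 19/(5*(x - 7))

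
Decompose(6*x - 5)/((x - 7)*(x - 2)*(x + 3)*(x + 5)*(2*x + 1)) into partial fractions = -128/(3375*(2*x + 1)) - 5/(216*(x + 5)) + 23/(500*(x + 3)) - 1/(125*(x - 2)) + 37/(9000*(x - 7))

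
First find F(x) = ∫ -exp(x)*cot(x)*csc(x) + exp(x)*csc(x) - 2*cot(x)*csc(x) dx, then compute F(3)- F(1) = (-E - 2)*csc(1) + (2 + exp(3))*csc(3)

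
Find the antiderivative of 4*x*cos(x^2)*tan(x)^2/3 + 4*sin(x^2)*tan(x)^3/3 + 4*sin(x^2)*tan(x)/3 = 2*sin(x^2)*tan(x)^2/3 + C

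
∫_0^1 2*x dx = 1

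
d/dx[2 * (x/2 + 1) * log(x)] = (x*log(x) + x + 2)/x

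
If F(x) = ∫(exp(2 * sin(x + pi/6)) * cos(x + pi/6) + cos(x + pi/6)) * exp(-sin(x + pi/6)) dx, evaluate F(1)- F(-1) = -exp(cos(1 + pi/3)) - exp(-sin(pi/6 + 1)) + exp(-cos(1 + pi/3)) + exp(sin(pi/6 + 1))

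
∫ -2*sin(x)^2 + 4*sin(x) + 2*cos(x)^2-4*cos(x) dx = (sqrt(2)*sin(x + pi/4) - 2)^2 + C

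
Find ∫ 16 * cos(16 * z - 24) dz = sin(16*z - 24) + C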